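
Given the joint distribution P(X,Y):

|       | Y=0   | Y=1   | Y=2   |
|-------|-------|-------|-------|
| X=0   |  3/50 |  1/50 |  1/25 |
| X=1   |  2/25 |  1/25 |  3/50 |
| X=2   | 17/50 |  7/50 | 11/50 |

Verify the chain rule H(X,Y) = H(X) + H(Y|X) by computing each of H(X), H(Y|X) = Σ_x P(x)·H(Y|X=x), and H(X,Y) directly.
H(X) = 1.1726 bits, H(Y|X) = 1.4972 bits, H(X,Y) = 2.6698 bits

Marginal of X (row sums):
  P(X=0) = 3/50 + 1/50 + 1/25 = 3/25
  P(X=1) = 2/25 + 1/25 + 3/50 = 9/50
  P(X=2) = 17/50 + 7/50 + 11/50 = 7/10
H(X) = -[(3/25)·log₂(3/25) + (9/50)·log₂(9/50) + (7/10)·log₂(7/10)]
  = 0.36707 + 0.44531 + 0.36020 = 1.1726 bits

H(Y|X) = Σ_x P(x)·H(Y|X=x):
  X=0: P(X=0) = 3/25, P(Y|X=0) = (1/2, 1/6, 1/3) → H(Y|X=0) = 1.45915
  X=1: P(X=1) = 9/50, P(Y|X=1) = (4/9, 2/9, 1/3) → H(Y|X=1) = 1.53049
  X=2: P(X=2) = 7/10, P(Y|X=2) = (17/35, 1/5, 11/35) → H(Y|X=2) = 1.49522
H(Y|X) = (3/25)·1.45915 + (9/50)·1.53049 + (7/10)·1.49522 = 1.4972 bits

H(X,Y) = -Σ_{x,y} P(x,y) log₂ P(x,y). Per-cell terms -P(x,y)·log₂P(x,y):
  X=0: 0.24353, 0.11288, 0.18575
  X=1: 0.29151, 0.18575, 0.24353
  X=2: 0.52917, 0.39711, 0.48057
Sum of the 9 terms: H(X,Y) = 2.6698 bits

Chain rule check:
  H(X) + H(Y|X) = 1.1726 + 1.4972 = 2.6698 bits
  H(X,Y) = 2.6698 bits
✓ Chain rule verified.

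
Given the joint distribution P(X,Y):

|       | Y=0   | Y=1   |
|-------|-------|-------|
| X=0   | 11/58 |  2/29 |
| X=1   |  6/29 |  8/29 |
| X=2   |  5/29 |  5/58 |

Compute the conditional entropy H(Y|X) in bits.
0.9295 bits

H(Y|X) = H(X,Y) - H(X)

H(X,Y) = -Σ_{x,y} P(x,y) log₂ P(x,y). Per-cell terms -P(x,y)·log₂P(x,y):
  X=0: 0.4549, 0.2661
  X=1: 0.4703, 0.5125
  X=2: 0.4373, 0.3048
Sum of the 6 terms: H(X,Y) = 2.4459 bits

Marginal of X (row sums):
  P(X=0) = 11/58 + 2/29 = 15/58
  P(X=1) = 6/29 + 8/29 = 14/29
  P(X=2) = 5/29 + 5/58 = 15/58
H(X) = -[(15/58)·log₂(15/58) + (14/29)·log₂(14/29) + (15/58)·log₂(15/58)]
  = 0.5046 + 0.5072 + 0.5046 = 1.5164 bits

H(Y|X) = H(X,Y) - H(X) = 2.4459 - 1.5164 = 0.9295 bits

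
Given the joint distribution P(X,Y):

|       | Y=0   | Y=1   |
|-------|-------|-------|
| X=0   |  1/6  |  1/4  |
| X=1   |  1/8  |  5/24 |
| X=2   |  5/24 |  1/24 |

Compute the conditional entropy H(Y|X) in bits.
0.8852 bits

H(Y|X) = H(X,Y) - H(X)

H(X,Y) = -Σ_{x,y} P(x,y) log₂ P(x,y). Per-cell terms -P(x,y)·log₂P(x,y):
  X=0: 0.4308, 0.5000
  X=1: 0.3750, 0.4715
  X=2: 0.4715, 0.1910
Sum of the 6 terms: H(X,Y) = 2.4398 bits

Marginal of X (row sums):
  P(X=0) = 1/6 + 1/4 = 5/12
  P(X=1) = 1/8 + 5/24 = 1/3
  P(X=2) = 5/24 + 1/24 = 1/4
H(X) = -[(5/12)·log₂(5/12) + (1/3)·log₂(1/3) + (1/4)·log₂(1/4)]
  = 0.5263 + 0.5283 + 0.5000 = 1.5546 bits

H(Y|X) = H(X,Y) - H(X) = 2.4398 - 1.5546 = 0.8852 bits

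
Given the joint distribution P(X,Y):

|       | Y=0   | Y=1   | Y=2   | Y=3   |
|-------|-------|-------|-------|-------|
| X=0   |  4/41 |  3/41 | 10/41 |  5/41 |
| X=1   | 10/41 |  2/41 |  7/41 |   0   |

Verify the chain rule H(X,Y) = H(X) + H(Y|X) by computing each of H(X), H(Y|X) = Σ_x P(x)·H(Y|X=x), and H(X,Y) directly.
H(X) = 0.9961 bits, H(Y|X) = 1.6186 bits, H(X,Y) = 2.6148 bits

Marginal of X (row sums):
  P(X=0) = 4/41 + 3/41 + 10/41 + 5/41 = 22/41
  P(X=1) = 10/41 + 2/41 + 7/41 + 0 = 19/41
H(X) = -[(22/41)·log₂(22/41) + (19/41)·log₂(19/41)]
  = 0.4819 + 0.5142 = 0.9961 bits

H(Y|X) = Σ_x P(x)·H(Y|X=x):
  X=0: P(X=0) = 22/41, P(Y|X=0) = (2/11, 3/22, 5/11, 5/22) → H(Y|X=0) = 1.8420
  X=1: P(X=1) = 19/41, P(Y|X=1) = (10/19, 2/19, 7/19, 0) → H(Y|X=1) = 1.3600
H(Y|X) = (22/41)·1.8420 + (19/41)·1.3600 = 1.6186 bits

H(X,Y) = -Σ_{x,y} P(x,y) log₂ P(x,y). Per-cell terms -P(x,y)·log₂P(x,y):
  X=0: 0.3276, 0.2760, 0.4965, 0.3702
  X=1: 0.4965, 0.2126, 0.4354, 0.0000
  (cells with P = 0 contribute 0)
Sum of the 8 terms: H(X,Y) = 2.6148 bits

Chain rule check:
  H(X) + H(Y|X) = 0.9961 + 1.6186 = 2.6147 bits
  H(X,Y) = 2.6148 bits
✓ Chain rule verified (Δ = 0.0001 is 4-dp rounding noise: each of the three values was rounded independently).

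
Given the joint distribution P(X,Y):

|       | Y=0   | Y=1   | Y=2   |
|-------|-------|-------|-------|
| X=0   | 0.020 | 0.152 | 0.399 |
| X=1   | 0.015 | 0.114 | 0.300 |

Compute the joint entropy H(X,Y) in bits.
2.0240 bits

H(X,Y) = -Σ_{x,y} P(x,y) log₂ P(x,y). Per-cell terms -P(x,y)·log₂P(x,y):
  X=0: 0.1129, 0.4131, 0.5289
  X=1: 0.0909, 0.3571, 0.5211
Sum of the 6 terms: H(X,Y) = 2.0240 bits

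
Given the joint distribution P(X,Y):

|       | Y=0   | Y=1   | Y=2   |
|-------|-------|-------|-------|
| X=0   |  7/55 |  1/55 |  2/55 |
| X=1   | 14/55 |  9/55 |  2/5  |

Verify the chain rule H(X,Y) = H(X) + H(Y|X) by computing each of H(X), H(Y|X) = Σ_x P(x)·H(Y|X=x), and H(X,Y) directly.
H(X) = 0.6840 bits, H(Y|X) = 1.4320 bits, H(X,Y) = 2.1161 bits

Marginal of X (row sums):
  P(X=0) = 7/55 + 1/55 + 2/55 = 2/11
  P(X=1) = 14/55 + 9/55 + 2/5 = 9/11
H(X) = -[(2/11)·log₂(2/11) + (9/11)·log₂(9/11)]
  = 0.44717 + 0.23687 = 0.6840 bits

H(Y|X) = Σ_x P(x)·H(Y|X=x):
  X=0: P(X=0) = 2/11, P(Y|X=0) = (7/10, 1/10, 1/5) → H(Y|X=0) = 1.15678
  X=1: P(X=1) = 9/11, P(Y|X=1) = (14/45, 1/5, 22/45) → H(Y|X=1) = 1.49319
H(Y|X) = (2/11)·1.15678 + (9/11)·1.49319 = 1.4320 bits

H(X,Y) = -Σ_{x,y} P(x,y) log₂ P(x,y). Per-cell terms -P(x,y)·log₂P(x,y):
  X=0: 0.37851, 0.10512, 0.17387
  X=1: 0.50247, 0.42733, 0.52877
Sum of the 6 terms: H(X,Y) = 2.1161 bits

Chain rule check:
  H(X) + H(Y|X) = 0.6840 + 1.4320 = 2.1160 bits
  H(X,Y) = 2.1161 bits
✓ Chain rule verified (Δ = 0.0001 is 4-dp rounding noise: each of the three values was rounded independently).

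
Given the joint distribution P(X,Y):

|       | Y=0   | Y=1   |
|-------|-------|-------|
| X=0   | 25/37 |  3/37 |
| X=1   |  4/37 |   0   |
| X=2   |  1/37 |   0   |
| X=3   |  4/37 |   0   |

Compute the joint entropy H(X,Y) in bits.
1.5108 bits

H(X,Y) = -Σ_{x,y} P(x,y) log₂ P(x,y). Per-cell terms -P(x,y)·log₂P(x,y):
  X=0: 0.38216, 0.29388
  X=1: 0.34697, 0.00000
  X=2: 0.14080, 0.00000
  X=3: 0.34697, 0.00000
  (cells with P = 0 contribute 0)
Sum of the 8 terms: H(X,Y) = 1.5108 bits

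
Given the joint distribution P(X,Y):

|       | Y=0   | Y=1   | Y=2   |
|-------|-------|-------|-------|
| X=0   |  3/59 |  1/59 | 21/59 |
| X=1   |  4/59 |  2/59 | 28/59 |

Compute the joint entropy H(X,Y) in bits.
1.7877 bits

H(X,Y) = -Σ_{x,y} P(x,y) log₂ P(x,y). Per-cell terms -P(x,y)·log₂P(x,y):
  X=0: 0.2185, 0.0997, 0.5305
  X=1: 0.2632, 0.1655, 0.5103
Sum of the 6 terms: H(X,Y) = 1.7877 bits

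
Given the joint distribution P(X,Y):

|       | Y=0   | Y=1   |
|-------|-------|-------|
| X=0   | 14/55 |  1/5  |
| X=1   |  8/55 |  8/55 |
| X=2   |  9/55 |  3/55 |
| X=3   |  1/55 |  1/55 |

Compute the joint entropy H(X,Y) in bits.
2.6424 bits

H(X,Y) = -Σ_{x,y} P(x,y) log₂ P(x,y). Per-cell terms -P(x,y)·log₂P(x,y):
  X=0: 0.50247, 0.46439
  X=1: 0.40456, 0.40456
  X=2: 0.42733, 0.22889
  X=3: 0.10512, 0.10512
Sum of the 8 terms: H(X,Y) = 2.6424 bits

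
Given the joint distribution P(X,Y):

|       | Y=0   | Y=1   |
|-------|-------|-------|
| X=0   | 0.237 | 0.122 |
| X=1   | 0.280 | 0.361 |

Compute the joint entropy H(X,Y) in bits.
1.9074 bits

H(X,Y) = -Σ_{x,y} P(x,y) log₂ P(x,y). Per-cell terms -P(x,y)·log₂P(x,y):
  X=0: 0.4923, 0.3703
  X=1: 0.5142, 0.5306
Sum of the 4 terms: H(X,Y) = 1.9074 bits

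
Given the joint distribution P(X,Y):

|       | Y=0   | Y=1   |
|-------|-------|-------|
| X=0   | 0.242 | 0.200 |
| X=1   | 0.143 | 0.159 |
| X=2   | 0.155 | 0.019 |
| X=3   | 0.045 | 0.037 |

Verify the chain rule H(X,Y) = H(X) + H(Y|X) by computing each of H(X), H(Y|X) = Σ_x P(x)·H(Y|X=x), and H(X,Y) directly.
H(X) = 1.7771 bits, H(Y|X) = 0.9085 bits, H(X,Y) = 2.6856 bits

Marginal of X (row sums):
  P(X=0) = 0.242 + 0.200 = 0.442
  P(X=1) = 0.143 + 0.159 = 0.302
  P(X=2) = 0.155 + 0.019 = 0.174
  P(X=3) = 0.045 + 0.037 = 0.082
H(X) = -[0.442·log₂(0.442) + 0.302·log₂(0.302) + 0.174·log₂(0.174) + 0.082·log₂(0.082)]
  = 0.520624 + 0.521669 + 0.438974 + 0.295875 = 1.7771 bits

H(Y|X) = Σ_x P(x)·H(Y|X=x):
  X=0: P(X=0) = 0.442, P(Y|X=0) = (121/221, 100/221) → H(Y|X=0) = 0.993477
  X=1: P(X=1) = 0.302, P(Y|X=1) = (143/302, 159/302) → H(Y|X=1) = 0.997974
  X=2: P(X=2) = 0.174, P(Y|X=2) = (155/174, 19/174) → H(Y|X=2) = 0.497484
  X=3: P(X=3) = 0.082, P(Y|X=3) = (45/82, 37/82) → H(Y|X=3) = 0.993123
H(Y|X) = 0.442·0.993477 + 0.302·0.997974 + 0.174·0.497484 + 0.082·0.993123 = 0.9085 bits

H(X,Y) = -Σ_{x,y} P(x,y) log₂ P(x,y). Per-cell terms -P(x,y)·log₂P(x,y):
  X=0: 0.495355, 0.464386
  X=1: 0.401246, 0.421811
  X=2: 0.416897, 0.108639
  X=3: 0.201327, 0.175984
Sum of the 8 terms: H(X,Y) = 2.6856 bits

Chain rule check:
  H(X) + H(Y|X) = 1.7771 + 0.9085 = 2.6856 bits
  H(X,Y) = 2.6856 bits
✓ Chain rule verified.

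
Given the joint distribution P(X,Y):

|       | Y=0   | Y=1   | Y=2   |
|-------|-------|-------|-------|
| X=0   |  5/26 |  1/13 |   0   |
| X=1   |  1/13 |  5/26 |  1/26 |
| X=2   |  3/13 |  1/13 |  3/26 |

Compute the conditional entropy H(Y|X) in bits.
1.2393 bits

H(Y|X) = H(X,Y) - H(X)

H(X,Y) = -Σ_{x,y} P(x,y) log₂ P(x,y). Per-cell terms -P(x,y)·log₂P(x,y):
  X=0: 0.45741, 0.28465, 0.00000
  X=1: 0.28465, 0.45741, 0.18079
  X=2: 0.48819, 0.28465, 0.35948
  (cells with P = 0 contribute 0)
Sum of the 9 terms: H(X,Y) = 2.7972 bits

Marginal of X (row sums):
  P(X=0) = 5/26 + 1/13 + 0 = 7/26
  P(X=1) = 1/13 + 5/26 + 1/26 = 4/13
  P(X=2) = 3/13 + 1/13 + 3/26 = 11/26
H(X) = -[(7/26)·log₂(7/26) + (4/13)·log₂(4/13) + (11/26)·log₂(11/26)]
  = 0.50968 + 0.52321 + 0.52504 = 1.5579 bits

H(Y|X) = H(X,Y) - H(X) = 2.7972 - 1.5579 = 1.2393 bits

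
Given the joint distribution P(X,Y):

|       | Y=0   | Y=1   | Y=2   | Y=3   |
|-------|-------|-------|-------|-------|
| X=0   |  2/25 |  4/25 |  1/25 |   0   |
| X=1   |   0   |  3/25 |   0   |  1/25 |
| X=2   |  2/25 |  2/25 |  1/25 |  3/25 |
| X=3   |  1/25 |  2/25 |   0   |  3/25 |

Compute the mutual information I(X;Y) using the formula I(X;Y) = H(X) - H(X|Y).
0.3154 bits

I(X;Y) = H(X) - H(X|Y)

Marginal of X (row sums):
  P(X=0) = 2/25 + 4/25 + 1/25 + 0 = 7/25
  P(X=1) = 0 + 3/25 + 0 + 1/25 = 4/25
  P(X=2) = 2/25 + 2/25 + 1/25 + 3/25 = 8/25
  P(X=3) = 1/25 + 2/25 + 0 + 3/25 = 6/25
H(X) = -[(7/25)·log₂(7/25) + (4/25)·log₂(4/25) + (8/25)·log₂(8/25) + (6/25)·log₂(6/25)]
  = 0.51422 + 0.42302 + 0.52603 + 0.49413 = 1.9574 bits

Marginal of Y (column sums):
  P(Y=0) = 2/25 + 0 + 2/25 + 1/25 = 1/5
  P(Y=1) = 4/25 + 3/25 + 2/25 + 2/25 = 11/25
  P(Y=2) = 1/25 + 0 + 1/25 + 0 = 2/25
  P(Y=3) = 0 + 1/25 + 3/25 + 3/25 = 7/25
H(X|Y) = Σ_y P(y)·H(X|Y=y):
  Y=0: P(Y=0) = 1/5, P(X|Y=0) = (2/5, 0, 2/5, 1/5) → H(X|Y=0) = 1.52193
  Y=1: P(Y=1) = 11/25, P(X|Y=1) = (4/11, 3/11, 2/11, 2/11) → H(X|Y=1) = 1.93626
  Y=2: P(Y=2) = 2/25, P(X|Y=2) = (1/2, 0, 1/2, 0) → H(X|Y=2) = 1.00000
  Y=3: P(Y=3) = 7/25, P(X|Y=3) = (0, 1/7, 3/7, 3/7) → H(X|Y=3) = 1.44882
H(X|Y) = (1/5)·1.52193 + (11/25)·1.93626 + (2/25)·1.00000 + (7/25)·1.44882 = 1.6420 bits

I(X;Y) = H(X) - H(X|Y) = 1.9574 - 1.6420 = 0.3154 bits

Cross-check via I(X;Y) = H(X) + H(Y) - H(X,Y): computing H(Y) from the column sums and H(X,Y) from the 16 cells in the same way gives H(Y) = 1.7913 bits and H(X,Y) = 3.4333 bits, so
I(X;Y) = 1.9574 + 1.7913 - 3.4333 = 0.3154 bits ✓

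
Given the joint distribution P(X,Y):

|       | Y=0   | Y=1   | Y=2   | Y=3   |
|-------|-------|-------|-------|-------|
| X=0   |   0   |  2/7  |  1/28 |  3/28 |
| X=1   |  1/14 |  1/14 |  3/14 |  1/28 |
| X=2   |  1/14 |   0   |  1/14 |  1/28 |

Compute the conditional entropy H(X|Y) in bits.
1.0391 bits

H(X|Y) = H(X,Y) - H(Y)

H(X,Y) = -Σ_{x,y} P(x,y) log₂ P(x,y). Per-cell terms -P(x,y)·log₂P(x,y):
  X=0: 0.000000, 0.516387, 0.171691, 0.345256
  X=1: 0.271954, 0.271954, 0.476227, 0.171691
  X=2: 0.271954, 0.000000, 0.271954, 0.171691
  (cells with P = 0 contribute 0)
Sum of the 12 terms: H(X,Y) = 2.94076 bits

Marginal of Y (column sums):
  P(Y=0) = 0 + 1/14 + 1/14 = 1/7
  P(Y=1) = 2/7 + 1/14 + 0 = 5/14
  P(Y=2) = 1/28 + 3/14 + 1/14 = 9/28
  P(Y=3) = 3/28 + 1/28 + 1/28 = 5/28
H(Y) = -[(1/7)·log₂(1/7) + (5/14)·log₂(5/14) + (9/28)·log₂(9/28) + (5/28)·log₂(5/28)]
  = 0.401051 + 0.530510 + 0.526317 + 0.443826 = 1.90170 bits

H(X|Y) = H(X,Y) - H(Y) = 2.94076 - 1.90170 = 1.0391 bits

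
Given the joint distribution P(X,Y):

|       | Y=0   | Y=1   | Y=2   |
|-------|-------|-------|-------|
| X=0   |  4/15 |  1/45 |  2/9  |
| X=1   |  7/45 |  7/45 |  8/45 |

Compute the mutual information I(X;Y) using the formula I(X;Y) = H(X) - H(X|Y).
0.1057 bits

I(X;Y) = H(X) - H(X|Y)

Marginal of X (row sums):
  P(X=0) = 4/15 + 1/45 + 2/9 = 23/45
  P(X=1) = 7/45 + 7/45 + 8/45 = 22/45
H(X) = -[(23/45)·log₂(23/45) + (22/45)·log₂(22/45)]
  = 0.49490 + 0.50474 = 0.9996 bits

Marginal of Y (column sums):
  P(Y=0) = 4/15 + 7/45 = 19/45
  P(Y=1) = 1/45 + 7/45 = 8/45
  P(Y=2) = 2/9 + 8/45 = 2/5
H(X|Y) = Σ_y P(y)·H(X|Y=y):
  Y=0: P(Y=0) = 19/45, P(X|Y=0) = (12/19, 7/19) → H(X|Y=0) = 0.94945
  Y=1: P(Y=1) = 8/45, P(X|Y=1) = (1/8, 7/8) → H(X|Y=1) = 0.54356
  Y=2: P(Y=2) = 2/5, P(X|Y=2) = (5/9, 4/9) → H(X|Y=2) = 0.99108
H(X|Y) = (19/45)·0.94945 + (8/45)·0.54356 + (2/5)·0.99108 = 0.8939 bits

I(X;Y) = H(X) - H(X|Y) = 0.9996 - 0.8939 = 0.1057 bits

Cross-check via I(X;Y) = H(X) + H(Y) - H(X,Y): computing H(Y) from the column sums and H(X,Y) from the 6 cells in the same way gives H(Y) = 1.4970 bits and H(X,Y) = 2.3909 bits, so
I(X;Y) = 0.9996 + 1.4970 - 2.3909 = 0.1057 bits ✓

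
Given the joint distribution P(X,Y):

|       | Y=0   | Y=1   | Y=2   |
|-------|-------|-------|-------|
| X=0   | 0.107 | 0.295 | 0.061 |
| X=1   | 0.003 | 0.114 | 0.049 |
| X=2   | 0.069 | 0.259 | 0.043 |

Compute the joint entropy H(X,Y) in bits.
2.6723 bits

H(X,Y) = -Σ_{x,y} P(x,y) log₂ P(x,y). Per-cell terms -P(x,y)·log₂P(x,y):
  X=0: 0.3450, 0.5196, 0.2461
  X=1: 0.0251, 0.3571, 0.2132
  X=2: 0.2662, 0.5048, 0.1952
Sum of the 9 terms: H(X,Y) = 2.6723 bits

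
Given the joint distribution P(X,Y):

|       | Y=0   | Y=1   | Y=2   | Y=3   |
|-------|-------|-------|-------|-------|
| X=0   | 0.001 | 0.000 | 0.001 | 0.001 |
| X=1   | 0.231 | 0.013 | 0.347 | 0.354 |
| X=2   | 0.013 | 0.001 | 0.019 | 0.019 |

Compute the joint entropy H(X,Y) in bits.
1.9686 bits

H(X,Y) = -Σ_{x,y} P(x,y) log₂ P(x,y). Per-cell terms -P(x,y)·log₂P(x,y):
  X=0: 0.0100, 0.0000, 0.0100, 0.0100
  X=1: 0.4883, 0.0814, 0.5299, 0.5304
  X=2: 0.0814, 0.0100, 0.1086, 0.1086
  (cells with P = 0 contribute 0)
Sum of the 12 terms: H(X,Y) = 1.9686 bits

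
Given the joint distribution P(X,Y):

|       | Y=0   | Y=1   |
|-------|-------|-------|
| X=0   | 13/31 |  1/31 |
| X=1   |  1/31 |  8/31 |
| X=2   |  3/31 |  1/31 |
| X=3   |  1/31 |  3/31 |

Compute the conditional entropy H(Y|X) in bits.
0.5231 bits

H(Y|X) = H(X,Y) - H(X)

H(X,Y) = -Σ_{x,y} P(x,y) log₂ P(x,y). Per-cell terms -P(x,y)·log₂P(x,y):
  X=0: 0.52577, 0.15981
  X=1: 0.15981, 0.50431
  X=2: 0.32605, 0.15981
  X=3: 0.15981, 0.32605
Sum of the 8 terms: H(X,Y) = 2.3214 bits

Marginal of X (row sums):
  P(X=0) = 13/31 + 1/31 = 14/31
  P(X=1) = 1/31 + 8/31 = 9/31
  P(X=2) = 3/31 + 1/31 = 4/31
  P(X=3) = 1/31 + 3/31 = 4/31
H(X) = -[(14/31)·log₂(14/31) + (9/31)·log₂(9/31) + (4/31)·log₂(4/31) + (4/31)·log₂(4/31)]
  = 0.51793 + 0.51801 + 0.38119 + 0.38119 = 1.7983 bits

H(Y|X) = H(X,Y) - H(X) = 2.3214 - 1.7983 = 0.5231 bits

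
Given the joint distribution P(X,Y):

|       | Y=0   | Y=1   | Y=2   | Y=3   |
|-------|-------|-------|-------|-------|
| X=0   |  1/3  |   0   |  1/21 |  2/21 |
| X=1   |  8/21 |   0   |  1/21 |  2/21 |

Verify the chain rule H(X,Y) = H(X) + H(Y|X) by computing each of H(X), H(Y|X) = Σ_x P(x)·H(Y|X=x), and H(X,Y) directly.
H(X) = 0.9984 bits, H(Y|X) = 1.1248 bits, H(X,Y) = 2.1232 bits

Marginal of X (row sums):
  P(X=0) = 1/3 + 0 + 1/21 + 2/21 = 10/21
  P(X=1) = 8/21 + 0 + 1/21 + 2/21 = 11/21
H(X) = -[(10/21)·log₂(10/21) + (11/21)·log₂(11/21)]
  = 0.50971 + 0.48865 = 0.9984 bits

H(Y|X) = Σ_x P(x)·H(Y|X=x):
  X=0: P(X=0) = 10/21, P(Y|X=0) = (7/10, 0, 1/10, 1/5) → H(Y|X=0) = 1.15678
  X=1: P(X=1) = 11/21, P(Y|X=1) = (8/11, 0, 1/11, 2/11) → H(Y|X=1) = 1.09580
H(Y|X) = (10/21)·1.15678 + (11/21)·1.09580 = 1.1248 bits

H(X,Y) = -Σ_{x,y} P(x,y) log₂ P(x,y). Per-cell terms -P(x,y)·log₂P(x,y):
  X=0: 0.52832, 0.00000, 0.20916, 0.32308
  X=1: 0.53041, 0.00000, 0.20916, 0.32308
  (cells with P = 0 contribute 0)
Sum of the 8 terms: H(X,Y) = 2.1232 bits

Chain rule check:
  H(X) + H(Y|X) = 0.9984 + 1.1248 = 2.1232 bits
  H(X,Y) = 2.1232 bits
✓ Chain rule verified.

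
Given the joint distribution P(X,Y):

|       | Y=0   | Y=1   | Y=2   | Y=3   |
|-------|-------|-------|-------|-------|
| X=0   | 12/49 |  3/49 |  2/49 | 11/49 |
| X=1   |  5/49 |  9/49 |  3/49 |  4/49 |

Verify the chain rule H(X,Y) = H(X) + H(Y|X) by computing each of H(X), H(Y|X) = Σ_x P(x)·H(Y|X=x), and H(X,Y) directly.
H(X) = 0.9852 bits, H(Y|X) = 1.7576 bits, H(X,Y) = 2.7428 bits

Marginal of X (row sums):
  P(X=0) = 12/49 + 3/49 + 2/49 + 11/49 = 4/7
  P(X=1) = 5/49 + 9/49 + 3/49 + 4/49 = 3/7
H(X) = -[(4/7)·log₂(4/7) + (3/7)·log₂(3/7)]
  = 0.4613 + 0.5239 = 0.9852 bits

H(Y|X) = Σ_x P(x)·H(Y|X=x):
  X=0: P(X=0) = 4/7, P(Y|X=0) = (3/7, 3/28, 1/14, 11/28) → H(Y|X=0) = 1.6706
  X=1: P(X=1) = 3/7, P(Y|X=1) = (5/21, 3/7, 1/7, 4/21) → H(Y|X=1) = 1.8736
H(Y|X) = (4/7)·1.6706 + (3/7)·1.8736 = 1.7576 bits

H(X,Y) = -Σ_{x,y} P(x,y) log₂ P(x,y). Per-cell terms -P(x,y)·log₂P(x,y):
  X=0: 0.4971, 0.2467, 0.1884, 0.4838
  X=1: 0.3360, 0.4490, 0.2467, 0.2951
Sum of the 8 terms: H(X,Y) = 2.7428 bits

Chain rule check:
  H(X) + H(Y|X) = 0.9852 + 1.7576 = 2.7428 bits
  H(X,Y) = 2.7428 bits
✓ Chain rule verified.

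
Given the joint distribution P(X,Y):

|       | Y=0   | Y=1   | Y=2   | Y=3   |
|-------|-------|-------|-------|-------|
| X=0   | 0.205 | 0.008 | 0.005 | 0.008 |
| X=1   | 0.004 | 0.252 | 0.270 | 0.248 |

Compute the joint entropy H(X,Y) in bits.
2.1602 bits

H(X,Y) = -Σ_{x,y} P(x,y) log₂ P(x,y). Per-cell terms -P(x,y)·log₂P(x,y):
  X=0: 0.4687, 0.0557, 0.0382, 0.0557
  X=1: 0.0319, 0.5011, 0.5100, 0.4989
Sum of the 8 terms: H(X,Y) = 2.1602 bits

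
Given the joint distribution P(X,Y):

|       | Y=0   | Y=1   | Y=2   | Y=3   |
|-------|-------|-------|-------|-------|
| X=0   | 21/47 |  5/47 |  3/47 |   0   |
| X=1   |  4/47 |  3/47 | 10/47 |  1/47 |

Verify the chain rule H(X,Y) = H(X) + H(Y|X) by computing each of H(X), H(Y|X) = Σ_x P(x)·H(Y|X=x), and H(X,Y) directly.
H(X) = 0.9601 bits, H(Y|X) = 1.3056 bits, H(X,Y) = 2.2657 bits

Marginal of X (row sums):
  P(X=0) = 21/47 + 5/47 + 3/47 + 0 = 29/47
  P(X=1) = 4/47 + 3/47 + 10/47 + 1/47 = 18/47
H(X) = -[(29/47)·log₂(29/47) + (18/47)·log₂(18/47)]
  = 0.4298 + 0.5303 = 0.9601 bits

H(Y|X) = Σ_x P(x)·H(Y|X=x):
  X=0: P(X=0) = 29/47, P(Y|X=0) = (21/29, 5/29, 3/29, 0) → H(Y|X=0) = 1.1130
  X=1: P(X=1) = 18/47, P(Y|X=1) = (2/9, 1/6, 5/9, 1/18) → H(Y|X=1) = 1.6158
H(Y|X) = (29/47)·1.1130 + (18/47)·1.6158 = 1.3056 bits

H(X,Y) = -Σ_{x,y} P(x,y) log₂ P(x,y). Per-cell terms -P(x,y)·log₂P(x,y):
  X=0: 0.5193, 0.3439, 0.2534, 0.0000
  X=1: 0.3025, 0.2534, 0.4750, 0.1182
  (cells with P = 0 contribute 0)
Sum of the 8 terms: H(X,Y) = 2.2657 bits

Chain rule check:
  H(X) + H(Y|X) = 0.9601 + 1.3056 = 2.2657 bits
  H(X,Y) = 2.2657 bits
✓ Chain rule verified.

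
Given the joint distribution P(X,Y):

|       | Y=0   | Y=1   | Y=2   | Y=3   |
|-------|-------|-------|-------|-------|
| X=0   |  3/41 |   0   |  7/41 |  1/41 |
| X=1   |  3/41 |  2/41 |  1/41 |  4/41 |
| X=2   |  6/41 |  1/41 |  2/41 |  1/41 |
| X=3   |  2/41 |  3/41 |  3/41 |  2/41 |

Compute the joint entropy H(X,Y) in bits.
3.6458 bits

H(X,Y) = -Σ_{x,y} P(x,y) log₂ P(x,y). Per-cell terms -P(x,y)·log₂P(x,y):
  X=0: 0.27604, 0.00000, 0.43540, 0.13067
  X=1: 0.27604, 0.21256, 0.13067, 0.32757
  X=2: 0.40574, 0.13067, 0.21256, 0.13067
  X=3: 0.21256, 0.27604, 0.27604, 0.21256
  (cells with P = 0 contribute 0)
Sum of the 16 terms: H(X,Y) = 3.6458 bits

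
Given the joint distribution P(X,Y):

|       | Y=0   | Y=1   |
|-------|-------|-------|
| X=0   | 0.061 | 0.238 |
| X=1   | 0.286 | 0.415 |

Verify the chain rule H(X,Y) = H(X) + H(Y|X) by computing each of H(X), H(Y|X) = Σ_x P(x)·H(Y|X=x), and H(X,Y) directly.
H(X) = 0.8801 bits, H(Y|X) = 0.9020 bits, H(X,Y) = 1.7821 bits

Marginal of X (row sums):
  P(X=0) = 0.061 + 0.238 = 0.299
  P(X=1) = 0.286 + 0.415 = 0.701
H(X) = -[0.299·log₂(0.299) + 0.701·log₂(0.701)]
  = 0.5208 + 0.3593 = 0.8801 bits

H(Y|X) = Σ_x P(x)·H(Y|X=x):
  X=0: P(X=0) = 0.299, P(Y|X=0) = (61/299, 238/299) → H(Y|X=0) = 0.7299
  X=1: P(X=1) = 0.701, P(Y|X=1) = (286/701, 415/701) → H(Y|X=1) = 0.9754
H(Y|X) = 0.299·0.7299 + 0.701·0.9754 = 0.9020 bits

H(X,Y) = -Σ_{x,y} P(x,y) log₂ P(x,y). Per-cell terms -P(x,y)·log₂P(x,y):
  X=0: 0.2461, 0.4929
  X=1: 0.5165, 0.5266
Sum of the 4 terms: H(X,Y) = 1.7821 bits

Chain rule check:
  H(X) + H(Y|X) = 0.8801 + 0.9020 = 1.7821 bits
  H(X,Y) = 1.7821 bits
✓ Chain rule verified.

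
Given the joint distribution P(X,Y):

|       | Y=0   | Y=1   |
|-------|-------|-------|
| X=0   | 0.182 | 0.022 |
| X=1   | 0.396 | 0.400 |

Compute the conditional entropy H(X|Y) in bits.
0.6441 bits

H(X|Y) = H(X,Y) - H(Y)

H(X,Y) = -Σ_{x,y} P(x,y) log₂ P(x,y). Per-cell terms -P(x,y)·log₂P(x,y):
  X=0: 0.4474, 0.1211
  X=1: 0.5292, 0.5288
Sum of the 4 terms: H(X,Y) = 1.6265 bits

Marginal of Y (column sums):
  P(Y=0) = 0.182 + 0.396 = 0.578
  P(Y=1) = 0.022 + 0.400 = 0.422
H(Y) = -[0.578·log₂(0.578) + 0.422·log₂(0.422)]
  = 0.4571 + 0.5253 = 0.9824 bits

H(X|Y) = H(X,Y) - H(Y) = 1.6265 - 0.9824 = 0.6441 bits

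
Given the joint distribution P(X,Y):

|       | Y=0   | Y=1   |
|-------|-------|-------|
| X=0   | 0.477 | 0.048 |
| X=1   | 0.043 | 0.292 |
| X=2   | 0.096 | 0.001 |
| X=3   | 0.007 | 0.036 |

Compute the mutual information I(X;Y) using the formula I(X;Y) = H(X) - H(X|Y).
0.5034 bits

I(X;Y) = H(X) - H(X|Y)

Marginal of X (row sums):
  P(X=0) = 0.477 + 0.048 = 0.525
  P(X=1) = 0.043 + 0.292 = 0.335
  P(X=2) = 0.096 + 0.001 = 0.097
  P(X=3) = 0.007 + 0.036 = 0.043
H(X) = -[0.525·log₂(0.525) + 0.335·log₂(0.335) + 0.097·log₂(0.097) + 0.043·log₂(0.043)]
  = 0.48805 + 0.52855 + 0.32649 + 0.19520 = 1.5383 bits

Marginal of Y (column sums):
  P(Y=0) = 0.477 + 0.043 + 0.096 + 0.007 = 0.623
  P(Y=1) = 0.048 + 0.292 + 0.001 + 0.036 = 0.377
H(X|Y) = Σ_y P(y)·H(X|Y=y):
  Y=0: P(Y=0) = 0.623, P(X|Y=0) = (477/623, 43/623, 96/623, 1/89) → H(X|Y=0) = 1.04969
  Y=1: P(Y=1) = 0.377, P(X|Y=1) = (48/377, 292/377, 1/377, 36/377) → H(X|Y=1) = 1.01035
H(X|Y) = 0.623·1.04969 + 0.377·1.01035 = 1.0349 bits

I(X;Y) = H(X) - H(X|Y) = 1.5383 - 1.0349 = 0.5034 bits

Cross-check via I(X;Y) = H(X) + H(Y) - H(X,Y): computing H(Y) from the column sums and H(X,Y) from the 8 cells in the same way gives H(Y) = 0.9559 bits and H(X,Y) = 1.9908 bits, so
I(X;Y) = 1.5383 + 0.9559 - 1.9908 = 0.5034 bits ✓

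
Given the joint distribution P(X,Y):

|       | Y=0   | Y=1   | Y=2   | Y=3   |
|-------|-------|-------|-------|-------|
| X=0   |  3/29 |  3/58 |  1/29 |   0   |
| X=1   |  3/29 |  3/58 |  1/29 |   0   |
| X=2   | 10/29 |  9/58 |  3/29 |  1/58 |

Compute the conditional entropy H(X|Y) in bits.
1.3244 bits

H(X|Y) = H(X,Y) - H(Y)

H(X,Y) = -Σ_{x,y} P(x,y) log₂ P(x,y). Per-cell terms -P(x,y)·log₂P(x,y):
  X=0: 0.33859, 0.22102, 0.16752, 0.00000
  X=1: 0.33859, 0.22102, 0.16752, 0.00000
  X=2: 0.52967, 0.41711, 0.33859, 0.10100
  (cells with P = 0 contribute 0)
Sum of the 12 terms: H(X,Y) = 2.8406 bits

Marginal of Y (column sums):
  P(Y=0) = 3/29 + 3/29 + 10/29 = 16/29
  P(Y=1) = 3/58 + 3/58 + 9/58 = 15/58
  P(Y=2) = 1/29 + 1/29 + 3/29 = 5/29
  P(Y=3) = 0 + 0 + 1/58 = 1/58
H(Y) = -[(16/29)·log₂(16/29) + (15/58)·log₂(15/58) + (5/29)·log₂(5/29) + (1/58)·log₂(1/58)]
  = 0.47337 + 0.50459 + 0.43725 + 0.10100 = 1.5162 bits

H(X|Y) = H(X,Y) - H(Y) = 2.8406 - 1.5162 = 1.3244 bits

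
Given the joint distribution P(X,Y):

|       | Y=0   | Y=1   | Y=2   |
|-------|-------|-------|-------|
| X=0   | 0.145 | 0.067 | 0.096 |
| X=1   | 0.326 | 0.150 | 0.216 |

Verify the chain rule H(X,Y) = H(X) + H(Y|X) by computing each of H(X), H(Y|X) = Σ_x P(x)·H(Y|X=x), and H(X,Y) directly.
H(X) = 0.8909 bits, H(Y|X) = 1.5142 bits, H(X,Y) = 2.4050 bits

Marginal of X (row sums):
  P(X=0) = 0.145 + 0.067 + 0.096 = 0.308
  P(X=1) = 0.326 + 0.150 + 0.216 = 0.692
H(X) = -[0.308·log₂(0.308) + 0.692·log₂(0.692)]
  = 0.5232913 + 0.3675600 = 0.8909 bits

H(Y|X) = Σ_x P(x)·H(Y|X=x):
  X=0: P(X=0) = 0.308, P(Y|X=0) = (145/308, 67/308, 24/77) → H(Y|X=0) = 1.5146073
  X=1: P(X=1) = 0.692, P(Y|X=1) = (163/346, 75/346, 54/173) → H(Y|X=1) = 1.5140157
H(Y|X) = 0.308·1.5146073 + 0.692·1.5140157 = 1.5142 bits

H(X,Y) = -Σ_{x,y} P(x,y) log₂ P(x,y). Per-cell terms -P(x,y)·log₂P(x,y):
  X=0: 0.4039519, 0.2612796, 0.3245589
  X=1: 0.5271603, 0.4105448, 0.4775537
Sum of the 6 terms: H(X,Y) = 2.4050 bits

Chain rule check:
  H(X) + H(Y|X) = 0.8909 + 1.5142 = 2.4051 bits
  H(X,Y) = 2.4050 bits
✓ Chain rule verified (Δ = 0.0001 is 4-dp rounding noise: each of the three values was rounded independently).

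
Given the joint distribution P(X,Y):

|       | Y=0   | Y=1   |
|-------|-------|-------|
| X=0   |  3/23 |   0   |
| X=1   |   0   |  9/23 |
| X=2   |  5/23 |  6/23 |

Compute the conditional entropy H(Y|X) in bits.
0.4754 bits

H(Y|X) = H(X,Y) - H(X)

H(X,Y) = -Σ_{x,y} P(x,y) log₂ P(x,y). Per-cell terms -P(x,y)·log₂P(x,y):
  X=0: 0.3833, 0.0000
  X=1: 0.0000, 0.5297
  X=2: 0.4786, 0.5057
  (cells with P = 0 contribute 0)
Sum of the 6 terms: H(X,Y) = 1.8973 bits

Marginal of X (row sums):
  P(X=0) = 3/23 + 0 = 3/23
  P(X=1) = 0 + 9/23 = 9/23
  P(X=2) = 5/23 + 6/23 = 11/23
H(X) = -[(3/23)·log₂(3/23) + (9/23)·log₂(9/23) + (11/23)·log₂(11/23)]
  = 0.3833 + 0.5297 + 0.5089 = 1.4219 bits

H(Y|X) = H(X,Y) - H(X) = 1.8973 - 1.4219 = 0.4754 bits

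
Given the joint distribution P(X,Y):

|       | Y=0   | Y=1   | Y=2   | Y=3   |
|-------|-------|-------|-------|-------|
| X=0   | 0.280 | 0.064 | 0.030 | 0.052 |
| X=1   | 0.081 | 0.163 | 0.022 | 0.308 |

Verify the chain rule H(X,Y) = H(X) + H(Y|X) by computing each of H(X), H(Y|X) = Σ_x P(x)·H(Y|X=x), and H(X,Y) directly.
H(X) = 0.9841 bits, H(Y|X) = 1.5222 bits, H(X,Y) = 2.5063 bits

Marginal of X (row sums):
  P(X=0) = 0.280 + 0.064 + 0.030 + 0.052 = 0.426
  P(X=1) = 0.081 + 0.163 + 0.022 + 0.308 = 0.574
H(X) = -[0.426·log₂(0.426) + 0.574·log₂(0.574)]
  = 0.5244 + 0.4597 = 0.9841 bits

H(Y|X) = Σ_x P(x)·H(Y|X=x):
  X=0: P(X=0) = 0.426, P(Y|X=0) = (140/213, 32/213, 5/71, 26/213) → H(Y|X=0) = 1.4487
  X=1: P(X=1) = 0.574, P(Y|X=1) = (81/574, 163/574, 11/287, 22/41) → H(Y|X=1) = 1.5767
H(Y|X) = 0.426·1.4487 + 0.574·1.5767 = 1.5222 bits

H(X,Y) = -Σ_{x,y} P(x,y) log₂ P(x,y). Per-cell terms -P(x,y)·log₂P(x,y):
  X=0: 0.5142, 0.2538, 0.1518, 0.2218
  X=1: 0.2937, 0.4266, 0.1211, 0.5233
Sum of the 8 terms: H(X,Y) = 2.5063 bits

Chain rule check:
  H(X) + H(Y|X) = 0.9841 + 1.5222 = 2.5063 bits
  H(X,Y) = 2.5063 bits
✓ Chain rule verified.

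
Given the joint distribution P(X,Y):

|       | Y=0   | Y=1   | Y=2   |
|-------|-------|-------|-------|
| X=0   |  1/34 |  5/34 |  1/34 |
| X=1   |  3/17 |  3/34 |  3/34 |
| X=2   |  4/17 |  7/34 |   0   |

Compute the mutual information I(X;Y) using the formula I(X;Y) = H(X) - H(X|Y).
0.1992 bits

I(X;Y) = H(X) - H(X|Y)

Marginal of X (row sums):
  P(X=0) = 1/34 + 5/34 + 1/34 = 7/34
  P(X=1) = 3/17 + 3/34 + 3/34 = 6/17
  P(X=2) = 4/17 + 7/34 + 0 = 15/34
H(X) = -[(7/34)·log₂(7/34) + (6/17)·log₂(6/17) + (15/34)·log₂(15/34)]
  = 0.46943 + 0.53029 + 0.52084 = 1.5206 bits

Marginal of Y (column sums):
  P(Y=0) = 1/34 + 3/17 + 4/17 = 15/34
  P(Y=1) = 5/34 + 3/34 + 7/34 = 15/34
  P(Y=2) = 1/34 + 3/34 + 0 = 2/17
H(X|Y) = Σ_y P(y)·H(X|Y=y):
  Y=0: P(Y=0) = 15/34, P(X|Y=0) = (1/15, 2/5, 8/15) → H(X|Y=0) = 1.27291
  Y=1: P(Y=1) = 15/34, P(X|Y=1) = (1/3, 1/5, 7/15) → H(X|Y=1) = 1.50582
  Y=2: P(Y=2) = 2/17, P(X|Y=2) = (1/4, 3/4, 0) → H(X|Y=2) = 0.81128
H(X|Y) = (15/34)·1.27291 + (15/34)·1.50582 + (2/17)·0.81128 = 1.3214 bits

I(X;Y) = H(X) - H(X|Y) = 1.5206 - 1.3214 = 0.1992 bits

Cross-check via I(X;Y) = H(X) + H(Y) - H(X,Y): computing H(Y) from the column sums and H(X,Y) from the 9 cells in the same way gives H(Y) = 1.4049 bits and H(X,Y) = 2.7263 bits, so
I(X;Y) = 1.5206 + 1.4049 - 2.7263 = 0.1992 bits ✓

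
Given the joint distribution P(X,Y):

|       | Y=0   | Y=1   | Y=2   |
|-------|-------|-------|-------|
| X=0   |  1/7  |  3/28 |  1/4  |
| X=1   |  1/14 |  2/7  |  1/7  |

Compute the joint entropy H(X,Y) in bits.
2.4357 bits

H(X,Y) = -Σ_{x,y} P(x,y) log₂ P(x,y). Per-cell terms -P(x,y)·log₂P(x,y):
  X=0: 0.40105, 0.34526, 0.50000
  X=1: 0.27195, 0.51639, 0.40105
Sum of the 6 terms: H(X,Y) = 2.4357 bits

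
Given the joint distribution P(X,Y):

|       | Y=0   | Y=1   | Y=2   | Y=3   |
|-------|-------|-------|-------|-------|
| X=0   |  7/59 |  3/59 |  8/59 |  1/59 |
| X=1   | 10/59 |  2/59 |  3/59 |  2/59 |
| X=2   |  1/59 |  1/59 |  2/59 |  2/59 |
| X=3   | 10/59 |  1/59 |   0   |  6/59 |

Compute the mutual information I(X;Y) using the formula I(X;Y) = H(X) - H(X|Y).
0.2470 bits

I(X;Y) = H(X) - H(X|Y)

Marginal of X (row sums):
  P(X=0) = 7/59 + 3/59 + 8/59 + 1/59 = 19/59
  P(X=1) = 10/59 + 2/59 + 3/59 + 2/59 = 17/59
  P(X=2) = 1/59 + 1/59 + 2/59 + 2/59 = 6/59
  P(X=3) = 10/59 + 1/59 + 0 + 6/59 = 17/59
H(X) = -[(19/59)·log₂(19/59) + (17/59)·log₂(17/59) + (6/59)·log₂(6/59) + (17/59)·log₂(17/59)]
  = 0.52643 + 0.51726 + 0.33536 + 0.51726 = 1.8963 bits

Marginal of Y (column sums):
  P(Y=0) = 7/59 + 10/59 + 1/59 + 10/59 = 28/59
  P(Y=1) = 3/59 + 2/59 + 1/59 + 1/59 = 7/59
  P(Y=2) = 8/59 + 3/59 + 2/59 + 0 = 13/59
  P(Y=3) = 1/59 + 2/59 + 2/59 + 6/59 = 11/59
H(X|Y) = Σ_y P(y)·H(X|Y=y):
  Y=0: P(Y=0) = 28/59, P(X|Y=0) = (1/4, 5/14, 1/28, 5/14) → H(X|Y=0) = 1.73271
  Y=1: P(Y=1) = 7/59, P(X|Y=1) = (3/7, 2/7, 1/7, 1/7) → H(X|Y=1) = 1.84237
  Y=2: P(Y=2) = 13/59, P(X|Y=2) = (8/13, 3/13, 2/13, 0) → H(X|Y=2) = 1.33468
  Y=3: P(Y=3) = 11/59, P(X|Y=3) = (1/11, 2/11, 2/11, 6/11) → H(X|Y=3) = 1.68582
H(X|Y) = (28/59)·1.73271 + (7/59)·1.84237 + (13/59)·1.33468 + (11/59)·1.68582 = 1.6493 bits

I(X;Y) = H(X) - H(X|Y) = 1.8963 - 1.6493 = 0.2470 bits

Cross-check via I(X;Y) = H(X) + H(Y) - H(X,Y): computing H(Y) from the column sums and H(X,Y) from the 16 cells in the same way gives H(Y) = 1.8078 bits and H(X,Y) = 3.4571 bits, so
I(X;Y) = 1.8963 + 1.8078 - 3.4571 = 0.2470 bits ✓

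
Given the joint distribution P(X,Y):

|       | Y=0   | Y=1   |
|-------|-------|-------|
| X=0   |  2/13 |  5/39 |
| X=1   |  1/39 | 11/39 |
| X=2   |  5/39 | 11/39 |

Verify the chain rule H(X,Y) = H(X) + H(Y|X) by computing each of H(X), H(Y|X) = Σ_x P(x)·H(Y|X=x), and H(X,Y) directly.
H(X) = 1.5656 bits, H(Y|X) = 0.7753 bits, H(X,Y) = 2.3409 bits

Marginal of X (row sums):
  P(X=0) = 2/13 + 5/39 = 11/39
  P(X=1) = 1/39 + 11/39 = 4/13
  P(X=2) = 5/39 + 11/39 = 16/39
H(X) = -[(11/39)·log₂(11/39) + (4/13)·log₂(4/13) + (16/39)·log₂(16/39)]
  = 0.51502 + 0.52321 + 0.52734 = 1.5656 bits

H(Y|X) = Σ_x P(x)·H(Y|X=x):
  X=0: P(X=0) = 11/39, P(Y|X=0) = (6/11, 5/11) → H(Y|X=0) = 0.99403
  X=1: P(X=1) = 4/13, P(Y|X=1) = (1/12, 11/12) → H(Y|X=1) = 0.41382
  X=2: P(X=2) = 16/39, P(Y|X=2) = (5/16, 11/16) → H(Y|X=2) = 0.89604
H(Y|X) = (11/39)·0.99403 + (4/13)·0.41382 + (16/39)·0.89604 = 0.7753 bits

H(X,Y) = -Σ_{x,y} P(x,y) log₂ P(x,y). Per-cell terms -P(x,y)·log₂P(x,y):
  X=0: 0.41545, 0.37993
  X=1: 0.13552, 0.51502
  X=2: 0.37993, 0.51502
Sum of the 6 terms: H(X,Y) = 2.3409 bits

Chain rule check:
  H(X) + H(Y|X) = 1.5656 + 0.7753 = 2.3409 bits
  H(X,Y) = 2.3409 bits
✓ Chain rule verified.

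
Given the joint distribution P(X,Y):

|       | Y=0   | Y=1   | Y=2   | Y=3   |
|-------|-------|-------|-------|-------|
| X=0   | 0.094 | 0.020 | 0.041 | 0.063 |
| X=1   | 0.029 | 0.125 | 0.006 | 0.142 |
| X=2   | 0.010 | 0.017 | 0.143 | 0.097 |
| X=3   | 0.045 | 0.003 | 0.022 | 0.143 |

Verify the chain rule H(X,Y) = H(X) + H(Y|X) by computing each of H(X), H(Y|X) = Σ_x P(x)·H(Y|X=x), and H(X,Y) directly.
H(X) = 1.9846 bits, H(Y|X) = 1.4994 bits, H(X,Y) = 3.4840 bits

Marginal of X (row sums):
  P(X=0) = 0.094 + 0.020 + 0.041 + 0.063 = 0.218
  P(X=1) = 0.029 + 0.125 + 0.006 + 0.142 = 0.302
  P(X=2) = 0.010 + 0.017 + 0.143 + 0.097 = 0.267
  P(X=3) = 0.045 + 0.003 + 0.022 + 0.143 = 0.213
H(X) = -[0.218·log₂(0.218) + 0.302·log₂(0.302) + 0.267·log₂(0.267) + 0.213·log₂(0.213)]
  = 0.47908 + 0.52167 + 0.50866 + 0.47522 = 1.9846 bits

H(Y|X) = Σ_x P(x)·H(Y|X=x):
  X=0: P(X=0) = 0.218, P(Y|X=0) = (47/109, 10/109, 41/218, 63/218) → H(Y|X=0) = 1.81039
  X=1: P(X=1) = 0.302, P(Y|X=1) = (29/302, 125/302, 3/151, 71/151) → H(Y|X=1) = 1.47556
  X=2: P(X=2) = 0.267, P(Y|X=2) = (10/267, 17/267, 143/267, 97/267) → H(Y|X=2) = 1.44362
  X=3: P(X=3) = 0.213, P(Y|X=3) = (15/71, 1/71, 22/213, 143/213) → H(Y|X=3) = 1.28468
H(Y|X) = 0.218·1.81039 + 0.302·1.47556 + 0.267·1.44362 + 0.213·1.28468 = 1.4994 bits

H(X,Y) = -Σ_{x,y} P(x,y) log₂ P(x,y). Per-cell terms -P(x,y)·log₂P(x,y):
  X=0: 0.32065, 0.11288, 0.18894, 0.25128
  X=1: 0.14813, 0.37500, 0.04428, 0.39988
  X=2: 0.06644, 0.09993, 0.40125, 0.32649
  X=3: 0.20133, 0.02514, 0.12114, 0.40125
Sum of the 16 terms: H(X,Y) = 3.4840 bits

Chain rule check:
  H(X) + H(Y|X) = 1.9846 + 1.4994 = 3.4840 bits
  H(X,Y) = 3.4840 bits
✓ Chain rule verified.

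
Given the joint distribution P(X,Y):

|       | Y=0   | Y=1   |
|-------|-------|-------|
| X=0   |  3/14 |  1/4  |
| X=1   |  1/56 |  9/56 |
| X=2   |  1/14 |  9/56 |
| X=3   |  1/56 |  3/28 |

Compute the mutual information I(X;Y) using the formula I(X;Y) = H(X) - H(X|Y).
0.0792 bits

I(X;Y) = H(X) - H(X|Y)

Marginal of X (row sums):
  P(X=0) = 3/14 + 1/4 = 13/28
  P(X=1) = 1/56 + 9/56 = 5/28
  P(X=2) = 1/14 + 9/56 = 13/56
  P(X=3) = 1/56 + 3/28 = 1/8
H(X) = -[(13/28)·log₂(13/28) + (5/28)·log₂(5/28) + (13/56)·log₂(13/56) + (1/8)·log₂(1/8)]
  = 0.51392 + 0.44383 + 0.48911 + 0.37500 = 1.8219 bits

Marginal of Y (column sums):
  P(Y=0) = 3/14 + 1/56 + 1/14 + 1/56 = 9/28
  P(Y=1) = 1/4 + 9/56 + 9/56 + 3/28 = 19/28
H(X|Y) = Σ_y P(y)·H(X|Y=y):
  Y=0: P(Y=0) = 9/28, P(X|Y=0) = (2/3, 1/18, 2/9, 1/18) → H(X|Y=0) = 1.33551
  Y=1: P(Y=1) = 19/28, P(X|Y=1) = (7/19, 9/38, 9/38, 3/19) → H(X|Y=1) = 1.93552
H(X|Y) = (9/28)·1.33551 + (19/28)·1.93552 = 1.7427 bits

I(X;Y) = H(X) - H(X|Y) = 1.8219 - 1.7427 = 0.0792 bits

Cross-check via I(X;Y) = H(X) + H(Y) - H(X,Y): computing H(Y) from the column sums and H(X,Y) from the 8 cells in the same way gives H(Y) = 0.9059 bits and H(X,Y) = 2.6486 bits, so
I(X;Y) = 1.8219 + 0.9059 - 2.6486 = 0.0792 bits ✓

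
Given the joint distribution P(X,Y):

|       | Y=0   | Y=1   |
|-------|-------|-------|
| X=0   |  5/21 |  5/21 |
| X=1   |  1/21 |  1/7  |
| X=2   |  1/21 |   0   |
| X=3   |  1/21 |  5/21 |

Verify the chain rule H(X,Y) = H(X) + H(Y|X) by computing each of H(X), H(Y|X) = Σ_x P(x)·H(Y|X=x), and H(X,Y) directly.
H(X) = 1.6909 bits, H(Y|X) = 0.8164 bits, H(X,Y) = 2.5074 bits

Marginal of X (row sums):
  P(X=0) = 5/21 + 5/21 = 10/21
  P(X=1) = 1/21 + 1/7 = 4/21
  P(X=2) = 1/21 + 0 = 1/21
  P(X=3) = 1/21 + 5/21 = 2/7
H(X) = -[(10/21)·log₂(10/21) + (4/21)·log₂(4/21) + (1/21)·log₂(1/21) + (2/7)·log₂(2/7)]
  = 0.50971 + 0.45568 + 0.20916 + 0.51639 = 1.6909 bits

H(Y|X) = Σ_x P(x)·H(Y|X=x):
  X=0: P(X=0) = 10/21, P(Y|X=0) = (1/2, 1/2) → H(Y|X=0) = 1.00000
  X=1: P(X=1) = 4/21, P(Y|X=1) = (1/4, 3/4) → H(Y|X=1) = 0.81128
  X=2: P(X=2) = 1/21, P(Y|X=2) = (1, 0) → H(Y|X=2) = 0.00000
  X=3: P(X=3) = 2/7, P(Y|X=3) = (1/6, 5/6) → H(Y|X=3) = 0.65002
H(Y|X) = (10/21)·1.00000 + (4/21)·0.81128 + (1/21)·0.00000 + (2/7)·0.65002 = 0.8164 bits

H(X,Y) = -Σ_{x,y} P(x,y) log₂ P(x,y). Per-cell terms -P(x,y)·log₂P(x,y):
  X=0: 0.49295, 0.49295
  X=1: 0.20916, 0.40105
  X=2: 0.20916, 0.00000
  X=3: 0.20916, 0.49295
  (cells with P = 0 contribute 0)
Sum of the 8 terms: H(X,Y) = 2.5074 bits

Chain rule check:
  H(X) + H(Y|X) = 1.6909 + 0.8164 = 2.5073 bits
  H(X,Y) = 2.5074 bits
✓ Chain rule verified (Δ = 0.0001 is 4-dp rounding noise: each of the three values was rounded independently).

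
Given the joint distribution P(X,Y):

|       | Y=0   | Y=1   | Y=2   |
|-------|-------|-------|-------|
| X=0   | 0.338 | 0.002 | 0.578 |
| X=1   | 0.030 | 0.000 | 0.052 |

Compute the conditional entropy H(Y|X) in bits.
0.9684 bits

H(Y|X) = H(X,Y) - H(X)

H(X,Y) = -Σ_{x,y} P(x,y) log₂ P(x,y). Per-cell terms -P(x,y)·log₂P(x,y):
  X=0: 0.52894, 0.01793, 0.45712
  X=1: 0.15177, 0.00000, 0.22180
  (cells with P = 0 contribute 0)
Sum of the 6 terms: H(X,Y) = 1.3776 bits

Marginal of X (row sums):
  P(X=0) = 0.338 + 0.002 + 0.578 = 0.918
  P(X=1) = 0.030 + 0.000 + 0.052 = 0.082
H(X) = -[0.918·log₂(0.918) + 0.082·log₂(0.082)]
  = 0.11331 + 0.29588 = 0.4092 bits

H(Y|X) = H(X,Y) - H(X) = 1.3776 - 0.4092 = 0.9684 bits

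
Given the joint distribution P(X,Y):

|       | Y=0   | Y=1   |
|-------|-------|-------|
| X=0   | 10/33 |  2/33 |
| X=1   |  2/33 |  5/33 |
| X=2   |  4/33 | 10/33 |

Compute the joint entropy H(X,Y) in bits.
2.3157 bits

H(X,Y) = -Σ_{x,y} P(x,y) log₂ P(x,y). Per-cell terms -P(x,y)·log₂P(x,y):
  X=0: 0.5220, 0.2451
  X=1: 0.2451, 0.4125
  X=2: 0.3690, 0.5220
Sum of the 6 terms: H(X,Y) = 2.3157 bits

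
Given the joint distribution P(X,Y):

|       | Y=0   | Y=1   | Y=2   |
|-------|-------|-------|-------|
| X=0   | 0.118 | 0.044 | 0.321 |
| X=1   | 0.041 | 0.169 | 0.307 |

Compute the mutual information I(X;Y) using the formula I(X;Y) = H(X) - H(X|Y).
0.0839 bits

I(X;Y) = H(X) - H(X|Y)

Marginal of X (row sums):
  P(X=0) = 0.118 + 0.044 + 0.321 = 0.483
  P(X=1) = 0.041 + 0.169 + 0.307 = 0.517
H(X) = -[0.483·log₂(0.483) + 0.517·log₂(0.517)]
  = 0.507104 + 0.492062 = 0.99917 bits

Marginal of Y (column sums):
  P(Y=0) = 0.118 + 0.041 = 0.159
  P(Y=1) = 0.044 + 0.169 = 0.213
  P(Y=2) = 0.321 + 0.307 = 0.628
H(X|Y) = Σ_y P(y)·H(X|Y=y):
  Y=0: P(Y=0) = 0.159, P(X|Y=0) = (118/159, 41/159) → H(X|Y=0) = 0.823502
  Y=1: P(Y=1) = 0.213, P(X|Y=1) = (44/213, 169/213) → H(X|Y=1) = 0.734880
  Y=2: P(Y=2) = 0.628, P(X|Y=2) = (321/628, 307/628) → H(X|Y=2) = 0.999641
H(X|Y) = 0.159·0.823502 + 0.213·0.734880 + 0.628·0.999641 = 0.91524 bits

I(X;Y) = H(X) - H(X|Y) = 0.99917 - 0.91524 = 0.0839 bits

Cross-check via I(X;Y) = H(X) + H(Y) - H(X,Y): computing H(Y) from the column sums and H(X,Y) from the 6 cells in the same way gives H(Y) = 1.31852 bits and H(X,Y) = 2.23376 bits, so
I(X;Y) = 0.99917 + 1.31852 - 2.23376 = 0.0839 bits ✓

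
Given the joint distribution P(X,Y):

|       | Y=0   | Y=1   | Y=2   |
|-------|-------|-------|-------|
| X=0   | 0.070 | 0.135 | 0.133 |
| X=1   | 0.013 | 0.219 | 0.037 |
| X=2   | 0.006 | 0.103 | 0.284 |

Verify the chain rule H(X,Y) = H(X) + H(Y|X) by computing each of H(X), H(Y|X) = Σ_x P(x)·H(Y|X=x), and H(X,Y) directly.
H(X) = 1.5680 bits, H(Y|X) = 1.1127 bits, H(X,Y) = 2.6807 bits

Marginal of X (row sums):
  P(X=0) = 0.070 + 0.135 + 0.133 = 0.338
  P(X=1) = 0.013 + 0.219 + 0.037 = 0.269
  P(X=2) = 0.006 + 0.103 + 0.284 = 0.393
H(X) = -[0.338·log₂(0.338) + 0.269·log₂(0.269) + 0.393·log₂(0.393)]
  = 0.52894 + 0.50957 + 0.52953 = 1.5680 bits

H(Y|X) = Σ_x P(x)·H(Y|X=x):
  X=0: P(X=0) = 0.338, P(Y|X=0) = (35/169, 135/338, 133/338) → H(Y|X=0) = 1.52877
  X=1: P(X=1) = 0.269, P(Y|X=1) = (13/269, 219/269, 37/269) → H(Y|X=1) = 0.84643
  X=2: P(X=2) = 0.393, P(Y|X=2) = (2/131, 103/393, 284/393) → H(Y|X=2) = 0.93709
H(Y|X) = 0.338·1.52877 + 0.269·0.84643 + 0.393·0.93709 = 1.1127 bits

H(X,Y) = -Σ_{x,y} P(x,y) log₂ P(x,y). Per-cell terms -P(x,y)·log₂P(x,y):
  X=0: 0.26856, 0.39001, 0.38710
  X=1: 0.08145, 0.47983, 0.17598
  X=2: 0.04428, 0.33777, 0.51575
Sum of the 9 terms: H(X,Y) = 2.6807 bits

Chain rule check:
  H(X) + H(Y|X) = 1.5680 + 1.1127 = 2.6807 bits
  H(X,Y) = 2.6807 bits
✓ Chain rule verified.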